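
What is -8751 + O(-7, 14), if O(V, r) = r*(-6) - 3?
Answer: -8838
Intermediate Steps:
O(V, r) = -3 - 6*r (O(V, r) = -6*r - 3 = -3 - 6*r)
-8751 + O(-7, 14) = -8751 + (-3 - 6*14) = -8751 + (-3 - 84) = -8751 - 87 = -8838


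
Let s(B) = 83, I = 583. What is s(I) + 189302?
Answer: 189385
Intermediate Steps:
s(I) + 189302 = 83 + 189302 = 189385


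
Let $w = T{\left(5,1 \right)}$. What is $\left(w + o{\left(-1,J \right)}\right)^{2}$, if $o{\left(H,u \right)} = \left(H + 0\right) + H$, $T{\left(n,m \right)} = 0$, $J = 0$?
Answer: $4$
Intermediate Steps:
$w = 0$
$o{\left(H,u \right)} = 2 H$ ($o{\left(H,u \right)} = H + H = 2 H$)
$\left(w + o{\left(-1,J \right)}\right)^{2} = \left(0 + 2 \left(-1\right)\right)^{2} = \left(0 - 2\right)^{2} = \left(-2\right)^{2} = 4$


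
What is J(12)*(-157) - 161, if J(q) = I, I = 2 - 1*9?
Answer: 938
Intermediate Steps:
I = -7 (I = 2 - 9 = -7)
J(q) = -7
J(12)*(-157) - 161 = -7*(-157) - 161 = 1099 - 161 = 938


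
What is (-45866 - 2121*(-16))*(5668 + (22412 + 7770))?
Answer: -427690500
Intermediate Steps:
(-45866 - 2121*(-16))*(5668 + (22412 + 7770)) = (-45866 + 33936)*(5668 + 30182) = -11930*35850 = -427690500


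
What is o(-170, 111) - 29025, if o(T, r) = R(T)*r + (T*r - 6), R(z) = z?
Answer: -66771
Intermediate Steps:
o(T, r) = -6 + 2*T*r (o(T, r) = T*r + (T*r - 6) = T*r + (-6 + T*r) = -6 + 2*T*r)
o(-170, 111) - 29025 = (-6 + 2*(-170)*111) - 29025 = (-6 - 37740) - 29025 = -37746 - 29025 = -66771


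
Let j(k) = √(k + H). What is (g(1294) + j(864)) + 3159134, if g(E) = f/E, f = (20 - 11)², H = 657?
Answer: 4087969943/1294 ≈ 3.1592e+6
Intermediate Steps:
f = 81 (f = 9² = 81)
g(E) = 81/E
j(k) = √(657 + k) (j(k) = √(k + 657) = √(657 + k))
(g(1294) + j(864)) + 3159134 = (81/1294 + √(657 + 864)) + 3159134 = (81*(1/1294) + √1521) + 3159134 = (81/1294 + 39) + 3159134 = 50547/1294 + 3159134 = 4087969943/1294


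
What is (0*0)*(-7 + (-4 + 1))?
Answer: 0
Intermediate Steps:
(0*0)*(-7 + (-4 + 1)) = 0*(-7 - 3) = 0*(-10) = 0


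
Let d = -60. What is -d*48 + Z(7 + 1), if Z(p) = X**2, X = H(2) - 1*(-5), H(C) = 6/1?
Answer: 3001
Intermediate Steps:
H(C) = 6 (H(C) = 6*1 = 6)
X = 11 (X = 6 - 1*(-5) = 6 + 5 = 11)
Z(p) = 121 (Z(p) = 11**2 = 121)
-d*48 + Z(7 + 1) = -1*(-60)*48 + 121 = 60*48 + 121 = 2880 + 121 = 3001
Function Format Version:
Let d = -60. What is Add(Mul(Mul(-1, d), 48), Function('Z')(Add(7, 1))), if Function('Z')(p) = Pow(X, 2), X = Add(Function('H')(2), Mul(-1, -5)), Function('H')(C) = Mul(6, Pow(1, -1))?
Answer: 3001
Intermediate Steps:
Function('H')(C) = 6 (Function('H')(C) = Mul(6, 1) = 6)
X = 11 (X = Add(6, Mul(-1, -5)) = Add(6, 5) = 11)
Function('Z')(p) = 121 (Function('Z')(p) = Pow(11, 2) = 121)
Add(Mul(Mul(-1, d), 48), Function('Z')(Add(7, 1))) = Add(Mul(Mul(-1, -60), 48), 121) = Add(Mul(60, 48), 121) = Add(2880, 121) = 3001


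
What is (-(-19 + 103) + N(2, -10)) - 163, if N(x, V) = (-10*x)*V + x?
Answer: -45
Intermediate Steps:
N(x, V) = x - 10*V*x (N(x, V) = -10*V*x + x = x - 10*V*x)
(-(-19 + 103) + N(2, -10)) - 163 = (-(-19 + 103) + 2*(1 - 10*(-10))) - 163 = (-1*84 + 2*(1 + 100)) - 163 = (-84 + 2*101) - 163 = (-84 + 202) - 163 = 118 - 163 = -45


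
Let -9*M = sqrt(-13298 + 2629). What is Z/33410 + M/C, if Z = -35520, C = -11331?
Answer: -3552/3341 + I*sqrt(10669)/101979 ≈ -1.0632 + 0.0010129*I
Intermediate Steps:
M = -I*sqrt(10669)/9 (M = -sqrt(-13298 + 2629)/9 = -I*sqrt(10669)/9 ≈ -11.477*I)
Z/33410 + M/C = -35520/33410 - I*sqrt(10669)/9/(-11331) = -35520*1/33410 - I*sqrt(10669)/9*(-1/11331) = -3552/3341 + I*sqrt(10669)/101979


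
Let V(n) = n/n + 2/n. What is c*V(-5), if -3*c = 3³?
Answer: -27/5 ≈ -5.4000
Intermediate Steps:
c = -9 (c = -⅓*3³ = -⅓*27 = -9)
V(n) = 1 + 2/n
c*V(-5) = -9*(2 - 5)/(-5) = -(-9)*(-3)/5 = -9*⅗ = -27/5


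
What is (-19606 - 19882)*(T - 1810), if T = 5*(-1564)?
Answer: 380269440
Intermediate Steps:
T = -7820
(-19606 - 19882)*(T - 1810) = (-19606 - 19882)*(-7820 - 1810) = -39488*(-9630) = 380269440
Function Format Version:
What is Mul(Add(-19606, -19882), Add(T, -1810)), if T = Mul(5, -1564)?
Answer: 380269440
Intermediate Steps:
T = -7820
Mul(Add(-19606, -19882), Add(T, -1810)) = Mul(Add(-19606, -19882), Add(-7820, -1810)) = Mul(-39488, -9630) = 380269440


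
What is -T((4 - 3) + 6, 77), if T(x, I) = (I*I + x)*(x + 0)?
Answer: -41552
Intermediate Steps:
T(x, I) = x*(x + I²) (T(x, I) = (I² + x)*x = (x + I²)*x = x*(x + I²))
-T((4 - 3) + 6, 77) = -((4 - 3) + 6)*(((4 - 3) + 6) + 77²) = -(1 + 6)*((1 + 6) + 5929) = -7*(7 + 5929) = -7*5936 = -1*41552 = -41552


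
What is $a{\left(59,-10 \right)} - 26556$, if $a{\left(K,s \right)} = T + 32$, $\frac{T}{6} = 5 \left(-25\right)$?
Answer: $-27274$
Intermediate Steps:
$T = -750$ ($T = 6 \cdot 5 \left(-25\right) = 6 \left(-125\right) = -750$)
$a{\left(K,s \right)} = -718$ ($a{\left(K,s \right)} = -750 + 32 = -718$)
$a{\left(59,-10 \right)} - 26556 = -718 - 26556 = -27274$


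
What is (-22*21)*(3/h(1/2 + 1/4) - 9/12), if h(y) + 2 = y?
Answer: 14553/10 ≈ 1455.3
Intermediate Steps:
h(y) = -2 + y
(-22*21)*(3/h(1/2 + 1/4) - 9/12) = (-22*21)*(3/(-2 + (1/2 + 1/4)) - 9/12) = -462*(3/(-2 + (1*(½) + 1*(¼))) - 9*1/12) = -462*(3/(-2 + (½ + ¼)) - ¾) = -462*(3/(-2 + ¾) - ¾) = -462*(3/(-5/4) - ¾) = -462*(3*(-⅘) - ¾) = -462*(-12/5 - ¾) = -462*(-63/20) = 14553/10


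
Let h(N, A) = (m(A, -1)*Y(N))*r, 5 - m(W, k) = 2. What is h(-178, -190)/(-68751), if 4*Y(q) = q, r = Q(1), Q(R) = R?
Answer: 89/45834 ≈ 0.0019418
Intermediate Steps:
r = 1
m(W, k) = 3 (m(W, k) = 5 - 1*2 = 5 - 2 = 3)
Y(q) = q/4
h(N, A) = 3*N/4 (h(N, A) = (3*(N/4))*1 = (3*N/4)*1 = 3*N/4)
h(-178, -190)/(-68751) = ((¾)*(-178))/(-68751) = -267/2*(-1/68751) = 89/45834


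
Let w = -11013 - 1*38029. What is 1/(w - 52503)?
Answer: -1/101545 ≈ -9.8478e-6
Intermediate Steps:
w = -49042 (w = -11013 - 38029 = -49042)
1/(w - 52503) = 1/(-49042 - 52503) = 1/(-101545) = -1/101545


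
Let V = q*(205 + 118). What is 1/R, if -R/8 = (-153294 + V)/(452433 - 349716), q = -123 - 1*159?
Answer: 34239/651680 ≈ 0.052540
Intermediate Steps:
q = -282 (q = -123 - 159 = -282)
V = -91086 (V = -282*(205 + 118) = -282*323 = -91086)
R = 651680/34239 (R = -8*(-153294 - 91086)/(452433 - 349716) = -(-1955040)/102717 = -8*(-81460/34239) = 651680/34239 ≈ 19.033)
1/R = 1/(651680/34239) = 34239/651680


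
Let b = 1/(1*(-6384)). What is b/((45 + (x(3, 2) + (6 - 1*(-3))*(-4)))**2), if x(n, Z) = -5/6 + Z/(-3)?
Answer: -1/359100 ≈ -2.7847e-6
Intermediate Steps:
x(n, Z) = -5/6 - Z/3 (x(n, Z) = -5*1/6 + Z*(-1/3) = -5/6 - Z/3)
b = -1/6384 (b = 1/(-6384) = -1/6384 ≈ -0.00015664)
b/((45 + (x(3, 2) + (6 - 1*(-3))*(-4)))**2) = -1/(6384*(45 + ((-5/6 - 1/3*2) + (6 - 1*(-3))*(-4)))**2) = -1/(6384*(45 + ((-5/6 - 2/3) + (6 + 3)*(-4)))**2) = -1/(6384*(45 + (-3/2 + 9*(-4)))**2) = -1/(6384*(45 + (-3/2 - 36))**2) = -1/(6384*(45 - 75/2)**2) = -1/(6384*((15/2)**2)) = -1/(6384*225/4) = -1/6384*4/225 = -1/359100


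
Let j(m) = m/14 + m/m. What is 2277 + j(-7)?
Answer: 4555/2 ≈ 2277.5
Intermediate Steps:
j(m) = 1 + m/14 (j(m) = m*(1/14) + 1 = m/14 + 1 = 1 + m/14)
2277 + j(-7) = 2277 + (1 + (1/14)*(-7)) = 2277 + (1 - 1/2) = 2277 + 1/2 = 4555/2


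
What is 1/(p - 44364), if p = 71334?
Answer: 1/26970 ≈ 3.7078e-5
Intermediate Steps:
1/(p - 44364) = 1/(71334 - 44364) = 1/26970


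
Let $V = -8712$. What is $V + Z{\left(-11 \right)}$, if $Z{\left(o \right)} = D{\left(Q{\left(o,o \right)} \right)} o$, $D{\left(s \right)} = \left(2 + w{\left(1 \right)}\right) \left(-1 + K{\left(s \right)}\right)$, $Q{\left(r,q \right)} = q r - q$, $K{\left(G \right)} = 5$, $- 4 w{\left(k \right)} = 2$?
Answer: $-8778$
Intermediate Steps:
$w{\left(k \right)} = - \frac{1}{2}$ ($w{\left(k \right)} = \left(- \frac{1}{4}\right) 2 = - \frac{1}{2}$)
$Q{\left(r,q \right)} = - q + q r$
$D{\left(s \right)} = 6$ ($D{\left(s \right)} = \left(2 - \frac{1}{2}\right) \left(-1 + 5\right) = \frac{3}{2} \cdot 4 = 6$)
$Z{\left(o \right)} = 6 o$
$V + Z{\left(-11 \right)} = -8712 + 6 \left(-11\right) = -8712 - 66 = -8778$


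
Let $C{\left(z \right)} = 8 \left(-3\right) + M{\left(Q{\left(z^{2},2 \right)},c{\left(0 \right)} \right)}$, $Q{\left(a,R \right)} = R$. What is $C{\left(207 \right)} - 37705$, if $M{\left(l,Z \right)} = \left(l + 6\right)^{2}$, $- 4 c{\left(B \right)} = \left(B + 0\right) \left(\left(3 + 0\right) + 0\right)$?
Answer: $-37665$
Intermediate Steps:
$c{\left(B \right)} = - \frac{3 B}{4}$ ($c{\left(B \right)} = - \frac{\left(B + 0\right) \left(\left(3 + 0\right) + 0\right)}{4} = - \frac{B \left(3 + 0\right)}{4} = - \frac{B 3}{4} = - \frac{3 B}{4}$)
$M{\left(l,Z \right)} = \left(6 + l\right)^{2}$
$C{\left(z \right)} = 40$ ($C{\left(z \right)} = 8 \left(-3\right) + \left(6 + 2\right)^{2} = -24 + 8^{2} = -24 + 64 = 40$)
$C{\left(207 \right)} - 37705 = 40 - 37705 = -37665$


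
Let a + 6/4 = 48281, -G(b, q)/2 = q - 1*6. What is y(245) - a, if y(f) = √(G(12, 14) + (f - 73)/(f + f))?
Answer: -96559/2 + 3*I*√2130/35 ≈ -48280.0 + 3.9559*I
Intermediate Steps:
G(b, q) = 12 - 2*q (G(b, q) = -2*(q - 1*6) = -2*(q - 6) = -2*(-6 + q) = 12 - 2*q)
a = 96559/2 (a = -3/2 + 48281 = 96559/2 ≈ 48280.)
y(f) = √(-16 + (-73 + f)/(2*f)) (y(f) = √((12 - 2*14) + (f - 73)/(f + f)) = √((12 - 28) + (-73 + f)/((2*f))) = √(-16 + (-73 + f)*(1/(2*f))) = √(-16 + (-73 + f)/(2*f)))
y(245) - a = √(-62 - 146/245)/2 - 1*96559/2 = √(-62 - 146*1/245)/2 - 96559/2 = √(-62 - 146/245)/2 - 96559/2 = √(-15336/245)/2 - 96559/2 = (6*I*√2130/35)/2 - 96559/2 = 3*I*√2130/35 - 96559/2 = -96559/2 + 3*I*√2130/35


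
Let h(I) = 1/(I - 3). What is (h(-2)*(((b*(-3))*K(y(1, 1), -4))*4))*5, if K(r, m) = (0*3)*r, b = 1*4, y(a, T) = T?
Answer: 0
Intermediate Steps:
h(I) = 1/(-3 + I)
b = 4
K(r, m) = 0 (K(r, m) = 0*r = 0)
(h(-2)*(((b*(-3))*K(y(1, 1), -4))*4))*5 = ((((4*(-3))*0)*4)/(-3 - 2))*5 = ((-12*0*4)/(-5))*5 = -0*4*5 = -1/5*0*5 = 0*5 = 0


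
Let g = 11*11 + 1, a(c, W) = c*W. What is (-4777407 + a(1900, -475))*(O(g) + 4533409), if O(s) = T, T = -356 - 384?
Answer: -25745138381783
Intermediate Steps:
a(c, W) = W*c
g = 122 (g = 121 + 1 = 122)
T = -740
O(s) = -740
(-4777407 + a(1900, -475))*(O(g) + 4533409) = (-4777407 - 475*1900)*(-740 + 4533409) = (-4777407 - 902500)*4532669 = -5679907*4532669 = -25745138381783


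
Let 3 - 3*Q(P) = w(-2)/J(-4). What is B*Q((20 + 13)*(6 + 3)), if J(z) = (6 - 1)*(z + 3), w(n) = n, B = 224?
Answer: 2912/15 ≈ 194.13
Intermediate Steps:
J(z) = 15 + 5*z (J(z) = 5*(3 + z) = 15 + 5*z)
Q(P) = 13/15 (Q(P) = 1 - (-2)/(3*(15 + 5*(-4))) = 1 - (-2)/(3*(15 - 20)) = 1 - (-2)/(3*(-5)) = 1 - (-2)*(-1)/(3*5) = 1 - 1/3*2/5 = 1 - 2/15 = 13/15)
B*Q((20 + 13)*(6 + 3)) = 224*(13/15) = 2912/15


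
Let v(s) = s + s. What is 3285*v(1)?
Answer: 6570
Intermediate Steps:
v(s) = 2*s
3285*v(1) = 3285*(2*1) = 3285*2 = 6570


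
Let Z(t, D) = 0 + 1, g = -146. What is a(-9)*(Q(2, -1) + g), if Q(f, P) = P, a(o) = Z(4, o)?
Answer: -147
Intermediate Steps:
Z(t, D) = 1
a(o) = 1
a(-9)*(Q(2, -1) + g) = 1*(-1 - 146) = 1*(-147) = -147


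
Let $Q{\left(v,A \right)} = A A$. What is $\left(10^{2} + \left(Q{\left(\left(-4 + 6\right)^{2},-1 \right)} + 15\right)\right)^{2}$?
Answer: $13456$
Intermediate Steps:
$Q{\left(v,A \right)} = A^{2}$
$\left(10^{2} + \left(Q{\left(\left(-4 + 6\right)^{2},-1 \right)} + 15\right)\right)^{2} = \left(10^{2} + \left(\left(-1\right)^{2} + 15\right)\right)^{2} = \left(100 + \left(1 + 15\right)\right)^{2} = \left(100 + 16\right)^{2} = 116^{2} = 13456$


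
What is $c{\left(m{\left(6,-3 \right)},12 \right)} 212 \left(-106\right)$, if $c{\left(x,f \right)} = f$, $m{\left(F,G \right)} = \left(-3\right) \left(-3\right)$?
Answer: $-269664$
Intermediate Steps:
$m{\left(F,G \right)} = 9$
$c{\left(m{\left(6,-3 \right)},12 \right)} 212 \left(-106\right) = 12 \cdot 212 \left(-106\right) = 2544 \left(-106\right) = -269664$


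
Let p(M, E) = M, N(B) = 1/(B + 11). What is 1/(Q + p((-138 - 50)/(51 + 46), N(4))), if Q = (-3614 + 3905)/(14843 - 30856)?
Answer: -1553261/3038671 ≈ -0.51116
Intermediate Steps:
Q = -291/16013 (Q = 291/(-16013) = 291*(-1/16013) = -291/16013 ≈ -0.018173)
N(B) = 1/(11 + B)
1/(Q + p((-138 - 50)/(51 + 46), N(4))) = 1/(-291/16013 + (-138 - 50)/(51 + 46)) = 1/(-291/16013 - 188/97) = 1/(-3038671/1553261) = -1553261/3038671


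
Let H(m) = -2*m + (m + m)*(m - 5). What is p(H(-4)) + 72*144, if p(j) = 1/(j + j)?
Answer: 1658881/160 ≈ 10368.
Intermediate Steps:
H(m) = -2*m + 2*m*(-5 + m) (H(m) = -2*m + (2*m)*(-5 + m) = -2*m + 2*m*(-5 + m))
p(j) = 1/(2*j)
p(H(-4)) + 72*144 = 1/(2*((2*(-4)*(-6 - 4)))) + 72*144 = 1/(2*((2*(-4)*(-10)))) + 10368 = (½)/80 + 10368 = (½)*(1/80) + 10368 = 1/160 + 10368 = 1658881/160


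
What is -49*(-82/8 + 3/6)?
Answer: 1911/4 ≈ 477.75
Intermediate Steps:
-49*(-82/8 + 3/6) = -49*(-82*1/8 + 3*(1/6)) = -49*(-41/4 + 1/2) = -49*(-39/4) = 1911/4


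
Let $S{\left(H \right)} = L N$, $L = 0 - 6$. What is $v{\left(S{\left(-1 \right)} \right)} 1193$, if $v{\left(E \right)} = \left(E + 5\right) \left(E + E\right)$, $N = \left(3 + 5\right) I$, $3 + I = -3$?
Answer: $201340224$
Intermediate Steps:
$I = -6$ ($I = -3 - 3 = -6$)
$N = -48$ ($N = \left(3 + 5\right) \left(-6\right) = 8 \left(-6\right) = -48$)
$L = -6$ ($L = 0 - 6 = -6$)
$S{\left(H \right)} = 288$ ($S{\left(H \right)} = \left(-6\right) \left(-48\right) = 288$)
$v{\left(E \right)} = 2 E \left(5 + E\right)$ ($v{\left(E \right)} = \left(5 + E\right) 2 E = 2 E \left(5 + E\right)$)
$v{\left(S{\left(-1 \right)} \right)} 1193 = 2 \cdot 288 \left(5 + 288\right) 1193 = 2 \cdot 288 \cdot 293 \cdot 1193 = 168768 \cdot 1193 = 201340224$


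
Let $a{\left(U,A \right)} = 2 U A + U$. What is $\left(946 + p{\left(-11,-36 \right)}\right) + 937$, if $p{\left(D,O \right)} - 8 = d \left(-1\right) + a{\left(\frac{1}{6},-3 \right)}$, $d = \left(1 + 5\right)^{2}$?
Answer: $\frac{11125}{6} \approx 1854.2$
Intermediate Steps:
$d = 36$ ($d = 6^{2} = 36$)
$a{\left(U,A \right)} = U + 2 A U$ ($a{\left(U,A \right)} = 2 A U + U = U + 2 A U$)
$p{\left(D,O \right)} = - \frac{173}{6}$ ($p{\left(D,O \right)} = 8 + \left(36 \left(-1\right) + \frac{1 + 2 \left(-3\right)}{6}\right) = 8 - \left(36 - \frac{1 - 6}{6}\right) = 8 + \left(-36 + \frac{1}{6} \left(-5\right)\right) = 8 - \frac{221}{6} = - \frac{173}{6}$)
$\left(946 + p{\left(-11,-36 \right)}\right) + 937 = \left(946 - \frac{173}{6}\right) + 937 = \frac{5503}{6} + 937 = \frac{11125}{6}$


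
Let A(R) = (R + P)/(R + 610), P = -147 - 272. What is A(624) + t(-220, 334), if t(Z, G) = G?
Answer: 412361/1234 ≈ 334.17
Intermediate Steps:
P = -419
A(R) = (-419 + R)/(610 + R) (A(R) = (R - 419)/(R + 610) = (-419 + R)/(610 + R))
A(624) + t(-220, 334) = (-419 + 624)/(610 + 624) + 334 = 205/1234 + 334 = 412361/1234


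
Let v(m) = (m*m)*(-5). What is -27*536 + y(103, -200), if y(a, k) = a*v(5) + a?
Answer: -27244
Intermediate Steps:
v(m) = -5*m**2 (v(m) = m**2*(-5) = -5*m**2)
y(a, k) = -124*a (y(a, k) = a*(-5*5**2) + a = a*(-5*25) + a = a*(-125) + a = -125*a + a = -124*a)
-27*536 + y(103, -200) = -27*536 - 124*103 = -14472 - 12772 = -27244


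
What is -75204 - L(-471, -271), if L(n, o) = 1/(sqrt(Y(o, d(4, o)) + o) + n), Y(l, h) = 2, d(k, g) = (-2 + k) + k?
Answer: -16703559969/222110 + I*sqrt(269)/222110 ≈ -75204.0 + 7.3843e-5*I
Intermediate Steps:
d(k, g) = -2 + 2*k
L(n, o) = 1/(n + sqrt(2 + o)) (L(n, o) = 1/(sqrt(2 + o) + n) = 1/(n + sqrt(2 + o)))
-75204 - L(-471, -271) = -75204 - 1/(-471 + sqrt(2 - 271)) = -75204 - 1/(-471 + sqrt(-269)) = -75204 - 1/(-471 + I*sqrt(269))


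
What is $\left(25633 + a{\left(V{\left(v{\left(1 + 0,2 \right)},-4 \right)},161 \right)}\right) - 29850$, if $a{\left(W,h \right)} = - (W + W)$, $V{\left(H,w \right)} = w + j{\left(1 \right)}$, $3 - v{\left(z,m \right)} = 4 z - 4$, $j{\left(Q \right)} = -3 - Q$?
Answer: $-4201$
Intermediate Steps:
$v{\left(z,m \right)} = 7 - 4 z$ ($v{\left(z,m \right)} = 3 - \left(4 z - 4\right) = 3 - \left(-4 + 4 z\right) = 7 - 4 z$)
$V{\left(H,w \right)} = -4 + w$ ($V{\left(H,w \right)} = w - 4 = -4 + w$)
$a{\left(W,h \right)} = - 2 W$
$\left(25633 + a{\left(V{\left(v{\left(1 + 0,2 \right)},-4 \right)},161 \right)}\right) - 29850 = \left(25633 - 2 \left(-4 - 4\right)\right) - 29850 = \left(25633 - -16\right) - 29850 = \left(25633 + 16\right) - 29850 = 25649 - 29850 = -4201$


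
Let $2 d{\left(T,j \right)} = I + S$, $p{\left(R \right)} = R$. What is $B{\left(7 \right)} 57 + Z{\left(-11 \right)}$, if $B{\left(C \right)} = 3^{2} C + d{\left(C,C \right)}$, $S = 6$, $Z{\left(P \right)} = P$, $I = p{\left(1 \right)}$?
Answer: $\frac{7559}{2} \approx 3779.5$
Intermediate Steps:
$I = 1$
$d{\left(T,j \right)} = \frac{7}{2}$ ($d{\left(T,j \right)} = \frac{1 + 6}{2} = \frac{1}{2} \cdot 7 = \frac{7}{2}$)
$B{\left(C \right)} = \frac{7}{2} + 9 C$ ($B{\left(C \right)} = 3^{2} C + \frac{7}{2} = 9 C + \frac{7}{2} = \frac{7}{2} + 9 C$)
$B{\left(7 \right)} 57 + Z{\left(-11 \right)} = \left(\frac{7}{2} + 9 \cdot 7\right) 57 - 11 = \left(\frac{7}{2} + 63\right) 57 - 11 = \frac{133}{2} \cdot 57 - 11 = \frac{7581}{2} - 11 = \frac{7559}{2}$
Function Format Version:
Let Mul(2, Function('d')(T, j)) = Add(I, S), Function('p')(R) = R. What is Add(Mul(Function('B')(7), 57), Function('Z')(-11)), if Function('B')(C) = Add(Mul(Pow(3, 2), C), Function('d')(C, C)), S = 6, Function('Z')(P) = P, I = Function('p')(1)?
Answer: Rational(7559, 2) ≈ 3779.5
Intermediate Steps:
I = 1
Function('d')(T, j) = Rational(7, 2) (Function('d')(T, j) = Mul(Rational(1, 2), Add(1, 6)) = Mul(Rational(1, 2), 7) = Rational(7, 2))
Function('B')(C) = Add(Rational(7, 2), Mul(9, C)) (Function('B')(C) = Add(Mul(Pow(3, 2), C), Rational(7, 2)) = Add(Mul(9, C), Rational(7, 2)) = Add(Rational(7, 2), Mul(9, C)))
Add(Mul(Function('B')(7), 57), Function('Z')(-11)) = Add(Mul(Add(Rational(7, 2), Mul(9, 7)), 57), -11) = Add(Mul(Add(Rational(7, 2), 63), 57), -11) = Add(Mul(Rational(133, 2), 57), -11) = Add(Rational(7581, 2), -11) = Rational(7559, 2)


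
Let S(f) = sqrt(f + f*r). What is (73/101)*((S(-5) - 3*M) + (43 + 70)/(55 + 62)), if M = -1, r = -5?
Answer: 33872/11817 + 146*sqrt(5)/101 ≈ 6.0987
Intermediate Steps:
S(f) = 2*sqrt(-f) (S(f) = sqrt(f + f*(-5)) = sqrt(f - 5*f) = sqrt(-4*f) = 2*sqrt(-f))
(73/101)*((S(-5) - 3*M) + (43 + 70)/(55 + 62)) = (73/101)*((2*sqrt(-1*(-5)) - 3*(-1)) + (43 + 70)/(55 + 62)) = (73*(1/101))*((2*sqrt(5) + 3) + 113/117) = 73*((3 + 2*sqrt(5)) + 113*(1/117))/101 = 73*((3 + 2*sqrt(5)) + 113/117)/101 = 73*(464/117 + 2*sqrt(5))/101 = 33872/11817 + 146*sqrt(5)/101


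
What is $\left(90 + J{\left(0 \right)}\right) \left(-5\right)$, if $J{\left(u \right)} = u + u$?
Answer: $-450$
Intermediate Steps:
$J{\left(u \right)} = 2 u$
$\left(90 + J{\left(0 \right)}\right) \left(-5\right) = \left(90 + 2 \cdot 0\right) \left(-5\right) = \left(90 + 0\right) \left(-5\right) = 90 \left(-5\right) = -450$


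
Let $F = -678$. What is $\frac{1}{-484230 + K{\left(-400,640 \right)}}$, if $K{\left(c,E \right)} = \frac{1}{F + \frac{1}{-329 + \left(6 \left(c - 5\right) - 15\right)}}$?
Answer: $- \frac{1880773}{910726712564} \approx -2.0651 \cdot 10^{-6}$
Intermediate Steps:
$K{\left(c,E \right)} = \frac{1}{-678 + \frac{1}{-374 + 6 c}}$ ($K{\left(c,E \right)} = \frac{1}{-678 + \frac{1}{-329 + \left(6 \left(c - 5\right) - 15\right)}} = \frac{1}{-678 + \frac{1}{-329 + \left(6 \left(-5 + c\right) - 15\right)}} = \frac{1}{-678 + \frac{1}{-329 + \left(\left(-30 + 6 c\right) - 15\right)}} = \frac{1}{-678 + \frac{1}{-329 + \left(-45 + 6 c\right)}} = \frac{1}{-678 + \frac{1}{-374 + 6 c}}$)
$\frac{1}{-484230 + K{\left(-400,640 \right)}} = \frac{1}{-484230 + \frac{2 \left(187 - -1200\right)}{-253573 + 4068 \left(-400\right)}} = \frac{1}{-484230 + \frac{2 \left(187 + 1200\right)}{-253573 - 1627200}} = \frac{1}{-484230 + 2 \frac{1}{-1880773} \cdot 1387} = \frac{1}{-484230 + 2 \left(- \frac{1}{1880773}\right) 1387} = \frac{1}{-484230 - \frac{2774}{1880773}} = \frac{1}{- \frac{910726712564}{1880773}} = - \frac{1880773}{910726712564}$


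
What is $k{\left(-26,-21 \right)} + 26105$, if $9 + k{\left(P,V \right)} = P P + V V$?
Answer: $27213$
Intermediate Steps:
$k{\left(P,V \right)} = -9 + P^{2} + V^{2}$ ($k{\left(P,V \right)} = -9 + \left(P P + V V\right) = -9 + \left(P^{2} + V^{2}\right) = -9 + P^{2} + V^{2}$)
$k{\left(-26,-21 \right)} + 26105 = \left(-9 + \left(-26\right)^{2} + \left(-21\right)^{2}\right) + 26105 = \left(-9 + 676 + 441\right) + 26105 = 1108 + 26105 = 27213$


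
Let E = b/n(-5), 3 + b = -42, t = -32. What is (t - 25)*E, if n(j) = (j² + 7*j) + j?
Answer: -171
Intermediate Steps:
n(j) = j² + 8*j
b = -45 (b = -3 - 42 = -45)
E = 3 (E = -45*(-1/(5*(8 - 5))) = -45/((-5*3)) = -45/(-15) = -45*(-1/15) = 3)
(t - 25)*E = (-32 - 25)*3 = -57*3 = -171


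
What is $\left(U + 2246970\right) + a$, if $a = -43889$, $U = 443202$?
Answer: $2646283$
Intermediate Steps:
$\left(U + 2246970\right) + a = \left(443202 + 2246970\right) - 43889 = 2690172 - 43889 = 2646283$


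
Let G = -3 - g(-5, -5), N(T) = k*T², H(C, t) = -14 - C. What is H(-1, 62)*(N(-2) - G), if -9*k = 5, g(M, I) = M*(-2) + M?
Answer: -676/9 ≈ -75.111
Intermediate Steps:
g(M, I) = -M (g(M, I) = -2*M + M = -M)
k = -5/9 (k = -⅑*5 = -5/9 ≈ -0.55556)
N(T) = -5*T²/9
G = -8 (G = -3 - (-1)*(-5) = -3 - 1*5 = -3 - 5 = -8)
H(-1, 62)*(N(-2) - G) = (-14 - 1*(-1))*(-5/9*(-2)² - 1*(-8)) = (-14 + 1)*(-5/9*4 + 8) = -13*(-20/9 + 8) = -13*52/9 = -676/9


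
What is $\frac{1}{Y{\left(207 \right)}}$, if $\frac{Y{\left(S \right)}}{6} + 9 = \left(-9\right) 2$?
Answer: $- \frac{1}{162} \approx -0.0061728$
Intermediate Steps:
$Y{\left(S \right)} = -162$ ($Y{\left(S \right)} = -54 + 6 \left(\left(-9\right) 2\right) = -54 + 6 \left(-18\right) = -54 - 108 = -162$)
$\frac{1}{Y{\left(207 \right)}} = \frac{1}{-162} = - \frac{1}{162}$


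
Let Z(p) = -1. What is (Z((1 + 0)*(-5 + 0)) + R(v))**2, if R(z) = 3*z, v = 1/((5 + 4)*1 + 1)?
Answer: 49/100 ≈ 0.49000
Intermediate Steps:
v = 1/10 (v = 1/(9*1 + 1) = 1/(9 + 1) = 1/10 ≈ 0.10000)
(Z((1 + 0)*(-5 + 0)) + R(v))**2 = (-1 + 3*(1/10))**2 = (-1 + 3/10)**2 = (-7/10)**2 = 49/100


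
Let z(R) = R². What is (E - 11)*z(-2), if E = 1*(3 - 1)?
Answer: -36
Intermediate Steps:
E = 2 (E = 1*2 = 2)
(E - 11)*z(-2) = (2 - 11)*(-2)² = -9*4 = -36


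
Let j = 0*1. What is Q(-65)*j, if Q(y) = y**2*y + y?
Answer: 0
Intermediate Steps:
Q(y) = y + y**3 (Q(y) = y**3 + y = y + y**3)
j = 0
Q(-65)*j = (-65 + (-65)**3)*0 = (-65 - 274625)*0 = -274690*0 = 0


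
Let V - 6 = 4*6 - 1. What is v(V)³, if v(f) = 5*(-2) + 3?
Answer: -343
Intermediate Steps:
V = 29 (V = 6 + (4*6 - 1) = 6 + (24 - 1) = 6 + 23 = 29)
v(f) = -7 (v(f) = -10 + 3 = -7)
v(V)³ = (-7)³ = -343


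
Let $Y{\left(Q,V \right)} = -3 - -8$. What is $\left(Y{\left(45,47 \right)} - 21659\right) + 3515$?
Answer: $-18139$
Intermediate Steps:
$Y{\left(Q,V \right)} = 5$ ($Y{\left(Q,V \right)} = -3 + 8 = 5$)
$\left(Y{\left(45,47 \right)} - 21659\right) + 3515 = \left(5 - 21659\right) + 3515 = -21654 + 3515 = -18139$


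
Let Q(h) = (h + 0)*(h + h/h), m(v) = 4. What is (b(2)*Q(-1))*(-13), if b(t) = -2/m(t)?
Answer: 0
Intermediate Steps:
Q(h) = h*(1 + h) (Q(h) = h*(h + 1) = h*(1 + h))
b(t) = -1/2 (b(t) = -2/4 = -2*1/4 = -1/2)
(b(2)*Q(-1))*(-13) = -(-1)*(1 - 1)/2*(-13) = -(-1)*0/2*(-13) = -1/2*0*(-13) = 0*(-13) = 0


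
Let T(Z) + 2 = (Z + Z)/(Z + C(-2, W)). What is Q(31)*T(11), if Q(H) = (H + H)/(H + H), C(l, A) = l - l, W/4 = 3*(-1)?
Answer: 0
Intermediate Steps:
W = -12 (W = 4*(3*(-1)) = 4*(-3) = -12)
C(l, A) = 0
Q(H) = 1 (Q(H) = (2*H)/((2*H)) = (2*H)*(1/(2*H)) = 1)
T(Z) = 0 (T(Z) = -2 + (Z + Z)/(Z + 0) = -2 + (2*Z)/Z = -2 + 2 = 0)
Q(31)*T(11) = 1*0 = 0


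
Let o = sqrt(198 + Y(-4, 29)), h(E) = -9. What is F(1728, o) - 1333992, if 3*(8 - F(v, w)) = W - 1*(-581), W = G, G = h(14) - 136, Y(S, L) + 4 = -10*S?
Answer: -4002388/3 ≈ -1.3341e+6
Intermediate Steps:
Y(S, L) = -4 - 10*S
G = -145 (G = -9 - 136 = -145)
W = -145
o = 3*sqrt(26) (o = sqrt(198 + (-4 - 10*(-4))) = sqrt(198 + (-4 + 40)) = sqrt(198 + 36) = sqrt(234) = 3*sqrt(26) ≈ 15.297)
F(v, w) = -412/3 (F(v, w) = 8 - (-145 - 1*(-581))/3 = 8 - (-145 + 581)/3 = 8 - 1/3*436 = 8 - 436/3 = -412/3)
F(1728, o) - 1333992 = -412/3 - 1333992 = -4002388/3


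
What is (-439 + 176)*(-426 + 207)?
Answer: 57597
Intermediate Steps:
(-439 + 176)*(-426 + 207) = -263*(-219) = 57597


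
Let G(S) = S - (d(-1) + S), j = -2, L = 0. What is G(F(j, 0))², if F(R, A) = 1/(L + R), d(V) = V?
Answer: 1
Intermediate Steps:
F(R, A) = 1/R (F(R, A) = 1/(0 + R) = 1/R)
G(S) = 1 (G(S) = S - (-1 + S) = S + (1 - S) = 1)
G(F(j, 0))² = 1² = 1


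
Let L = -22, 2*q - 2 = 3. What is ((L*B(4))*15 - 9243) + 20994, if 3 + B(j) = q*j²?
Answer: -459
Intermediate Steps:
q = 5/2 (q = 1 + (½)*3 = 1 + 3/2 = 5/2 ≈ 2.5000)
B(j) = -3 + 5*j²/2
((L*B(4))*15 - 9243) + 20994 = (-22*(-3 + (5/2)*4²)*15 - 9243) + 20994 = (-22*(-3 + (5/2)*16)*15 - 9243) + 20994 = (-22*(-3 + 40)*15 - 9243) + 20994 = (-22*37*15 - 9243) + 20994 = (-814*15 - 9243) + 20994 = (-12210 - 9243) + 20994 = -21453 + 20994 = -459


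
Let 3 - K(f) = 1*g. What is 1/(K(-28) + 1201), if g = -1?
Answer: 1/1205 ≈ 0.00082988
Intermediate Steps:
K(f) = 4 (K(f) = 3 - (-1) = 3 - 1*(-1) = 3 + 1 = 4)
1/(K(-28) + 1201) = 1/(4 + 1201) = 1/1205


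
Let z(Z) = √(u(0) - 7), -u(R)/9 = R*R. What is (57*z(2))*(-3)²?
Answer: 513*I*√7 ≈ 1357.3*I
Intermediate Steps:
u(R) = -9*R² (u(R) = -9*R*R = -9*R²)
z(Z) = I*√7 (z(Z) = √(-9*0² - 7) = √(-9*0 - 7) = √(0 - 7) = √(-7) = I*√7)
(57*z(2))*(-3)² = (57*(I*√7))*(-3)² = (57*I*√7)*9 = 513*I*√7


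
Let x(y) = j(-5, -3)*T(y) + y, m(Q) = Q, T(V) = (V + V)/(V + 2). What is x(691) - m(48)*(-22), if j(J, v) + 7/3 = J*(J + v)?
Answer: 3788179/2079 ≈ 1822.1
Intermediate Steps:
T(V) = 2*V/(2 + V) (T(V) = (2*V)/(2 + V) = 2*V/(2 + V))
j(J, v) = -7/3 + J*(J + v)
x(y) = y + 226*y/(3*(2 + y)) (x(y) = (-7/3 + (-5)**2 - 5*(-3))*(2*y/(2 + y)) + y = (-7/3 + 25 + 15)*(2*y/(2 + y)) + y = 113*(2*y/(2 + y))/3 + y = 226*y/(3*(2 + y)) + y = y + 226*y/(3*(2 + y)))
x(691) - m(48)*(-22) = (1/3)*691*(232 + 3*691)/(2 + 691) - 48*(-22) = (1/3)*691*(232 + 2073)/693 - 1*(-1056) = (1/3)*691*(1/693)*2305 + 1056 = 1592755/2079 + 1056 = 3788179/2079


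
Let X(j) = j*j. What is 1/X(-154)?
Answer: 1/23716 ≈ 4.2166e-5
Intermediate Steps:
X(j) = j**2
1/X(-154) = 1/((-154)**2) = 1/23716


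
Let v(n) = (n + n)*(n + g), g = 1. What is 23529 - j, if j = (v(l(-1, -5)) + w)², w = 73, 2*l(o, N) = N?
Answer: 68195/4 ≈ 17049.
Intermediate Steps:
l(o, N) = N/2
v(n) = 2*n*(1 + n) (v(n) = (n + n)*(n + 1) = (2*n)*(1 + n) = 2*n*(1 + n))
j = 25921/4 (j = (2*((½)*(-5))*(1 + (½)*(-5)) + 73)² = (2*(-5/2)*(1 - 5/2) + 73)² = (2*(-5/2)*(-3/2) + 73)² = (15/2 + 73)² = (161/2)² = 25921/4 ≈ 6480.3)
23529 - j = 23529 - 1*25921/4 = 23529 - 25921/4 = 68195/4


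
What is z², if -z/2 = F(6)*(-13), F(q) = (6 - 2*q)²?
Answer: 876096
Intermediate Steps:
z = 936 (z = -2*4*(-3 + 6)²*(-13) = -2*4*3²*(-13) = -2*4*9*(-13) = -72*(-13) = -2*(-468) = 936)
z² = 936² = 876096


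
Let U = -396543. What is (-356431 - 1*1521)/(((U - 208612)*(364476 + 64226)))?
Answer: 178976/129715579405 ≈ 1.3798e-6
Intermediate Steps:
(-356431 - 1*1521)/(((U - 208612)*(364476 + 64226))) = (-356431 - 1*1521)/(((-396543 - 208612)*(364476 + 64226))) = (-356431 - 1521)/((-605155*428702)) = -357952/(-259431158810) = -357952*(-1/259431158810) = 178976/129715579405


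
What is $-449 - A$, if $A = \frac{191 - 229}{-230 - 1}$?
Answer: $- \frac{103757}{231} \approx -449.16$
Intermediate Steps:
$A = \frac{38}{231}$ ($A = - \frac{38}{-231} = \left(-38\right) \left(- \frac{1}{231}\right) = \frac{38}{231} \approx 0.1645$)
$-449 - A = -449 - \frac{38}{231} = - \frac{103757}{231}$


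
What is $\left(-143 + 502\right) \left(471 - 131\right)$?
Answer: $122060$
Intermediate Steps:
$\left(-143 + 502\right) \left(471 - 131\right) = 359 \cdot 340 = 122060$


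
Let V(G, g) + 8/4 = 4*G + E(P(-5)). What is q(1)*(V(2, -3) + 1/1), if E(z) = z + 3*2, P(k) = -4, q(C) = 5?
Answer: 45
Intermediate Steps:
E(z) = 6 + z (E(z) = z + 6 = 6 + z)
V(G, g) = 4*G (V(G, g) = -2 + (4*G + (6 - 4)) = -2 + (4*G + 2) = -2 + (2 + 4*G) = 4*G)
q(1)*(V(2, -3) + 1/1) = 5*(4*2 + 1/1) = 5*(8 + 1) = 5*9 = 45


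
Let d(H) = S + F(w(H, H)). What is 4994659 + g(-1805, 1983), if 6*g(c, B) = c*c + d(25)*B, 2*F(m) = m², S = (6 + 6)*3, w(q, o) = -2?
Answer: 33301333/6 ≈ 5.5502e+6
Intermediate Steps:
S = 36 (S = 12*3 = 36)
F(m) = m²/2
d(H) = 38 (d(H) = 36 + (½)*(-2)² = 36 + (½)*4 = 36 + 2 = 38)
g(c, B) = c²/6 + 19*B/3 (g(c, B) = (c*c + 38*B)/6 = (c² + 38*B)/6 = c²/6 + 19*B/3)
4994659 + g(-1805, 1983) = 4994659 + ((⅙)*(-1805)² + (19/3)*1983) = 4994659 + ((⅙)*3258025 + 12559) = 4994659 + (3258025/6 + 12559) = 4994659 + 3333379/6 = 33301333/6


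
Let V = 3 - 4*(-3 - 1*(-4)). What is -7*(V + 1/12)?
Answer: 77/12 ≈ 6.4167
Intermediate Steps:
V = -1 (V = 3 - 4*(-3 + 4) = 3 - 4*1 = 3 - 4 = -1)
-7*(V + 1/12) = -7*(-1 + 1/12) = -7*(-11/12) = 77/12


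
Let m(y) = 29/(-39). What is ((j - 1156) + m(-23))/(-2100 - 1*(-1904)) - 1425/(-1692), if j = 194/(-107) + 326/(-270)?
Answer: 11692854631/1729875420 ≈ 6.7594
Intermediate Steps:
m(y) = -29/39 (m(y) = 29*(-1/39) = -29/39)
j = -43631/14445 (j = 194*(-1/107) + 326*(-1/270) = -194/107 - 163/135 = -43631/14445 ≈ -3.0205)
((j - 1156) + m(-23))/(-2100 - 1*(-1904)) - 1425/(-1692) = ((-43631/14445 - 1156) - 29/39)/(-2100 - 1*(-1904)) - 1425/(-1692) = (-16742051/14445 - 29/39)/(-2100 + 1904) - 1425*(-1/1692) = -217786298/187785/(-196) + 475/564 = -217786298/187785*(-1/196) + 475/564 = 108893149/18402930 + 475/564 = 11692854631/1729875420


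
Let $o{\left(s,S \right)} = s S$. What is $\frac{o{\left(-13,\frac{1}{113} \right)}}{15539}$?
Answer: $- \frac{13}{1755907} \approx -7.4036 \cdot 10^{-6}$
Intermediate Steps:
$o{\left(s,S \right)} = S s$
$\frac{o{\left(-13,\frac{1}{113} \right)}}{15539} = \frac{\frac{1}{113} \left(-13\right)}{15539} = \frac{1}{113} \left(-13\right) \frac{1}{15539} = \left(- \frac{13}{113}\right) \frac{1}{15539} = - \frac{13}{1755907}$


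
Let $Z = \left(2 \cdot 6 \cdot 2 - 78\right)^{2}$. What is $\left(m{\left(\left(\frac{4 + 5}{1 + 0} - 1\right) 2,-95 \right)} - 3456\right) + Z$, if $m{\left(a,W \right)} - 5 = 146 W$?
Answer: $-14405$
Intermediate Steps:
$Z = 2916$ ($Z = \left(12 \cdot 2 - 78\right)^{2} = \left(24 - 78\right)^{2} = \left(-54\right)^{2} = 2916$)
$m{\left(a,W \right)} = 5 + 146 W$
$\left(m{\left(\left(\frac{4 + 5}{1 + 0} - 1\right) 2,-95 \right)} - 3456\right) + Z = \left(\left(5 + 146 \left(-95\right)\right) - 3456\right) + 2916 = \left(\left(5 - 13870\right) - 3456\right) + 2916 = \left(-13865 - 3456\right) + 2916 = -17321 + 2916 = -14405$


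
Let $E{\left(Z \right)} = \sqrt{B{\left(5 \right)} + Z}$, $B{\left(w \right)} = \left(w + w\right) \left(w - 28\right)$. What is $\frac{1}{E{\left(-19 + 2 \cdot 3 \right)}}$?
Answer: $- \frac{i \sqrt{3}}{27} \approx - 0.06415 i$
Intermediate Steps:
$B{\left(w \right)} = 2 w \left(-28 + w\right)$
$E{\left(Z \right)} = \sqrt{-230 + Z}$ ($E{\left(Z \right)} = \sqrt{2 \cdot 5 \left(-28 + 5\right) + Z} = \sqrt{2 \cdot 5 \left(-23\right) + Z} = \sqrt{-230 + Z}$)
$\frac{1}{E{\left(-19 + 2 \cdot 3 \right)}} = \frac{1}{\sqrt{-230 + \left(-19 + 2 \cdot 3\right)}} = \frac{1}{\sqrt{-230 + \left(-19 + 6\right)}} = \frac{1}{\sqrt{-230 - 13}} = \frac{1}{\sqrt{-243}} = \frac{1}{9 i \sqrt{3}} = - \frac{i \sqrt{3}}{27}$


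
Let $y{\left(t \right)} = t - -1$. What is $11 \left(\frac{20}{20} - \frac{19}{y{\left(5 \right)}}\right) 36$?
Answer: $-858$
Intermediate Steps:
$y{\left(t \right)} = 1 + t$ ($y{\left(t \right)} = t + 1 = 1 + t$)
$11 \left(\frac{20}{20} - \frac{19}{y{\left(5 \right)}}\right) 36 = 11 \left(\frac{20}{20} - \frac{19}{1 + 5}\right) 36 = 11 \left(20 \cdot \frac{1}{20} - \frac{19}{6}\right) 36 = 11 \left(1 - \frac{19}{6}\right) 36 = 11 \left(- \frac{13}{6}\right) 36 = \left(- \frac{143}{6}\right) 36 = -858$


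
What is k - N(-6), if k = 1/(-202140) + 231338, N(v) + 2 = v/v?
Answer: 46762865459/202140 ≈ 2.3134e+5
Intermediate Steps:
N(v) = -1 (N(v) = -2 + v/v = -2 + 1 = -1)
k = 46762663319/202140 (k = -1/202140 + 231338 = 46762663319/202140 ≈ 2.3134e+5)
k - N(-6) = 46762663319/202140 - 1*(-1) = 46762663319/202140 + 1 = 46762865459/202140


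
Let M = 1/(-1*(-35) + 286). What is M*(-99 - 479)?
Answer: -578/321 ≈ -1.8006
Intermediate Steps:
M = 1/321 (M = 1/(35 + 286) = 1/321 ≈ 0.0031153)
M*(-99 - 479) = (-99 - 479)/321 = (1/321)*(-578) = -578/321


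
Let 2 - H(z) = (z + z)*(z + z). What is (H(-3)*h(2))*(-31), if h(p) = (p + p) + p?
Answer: 6324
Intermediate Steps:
h(p) = 3*p (h(p) = 2*p + p = 3*p)
H(z) = 2 - 4*z**2 (H(z) = 2 - (z + z)*(z + z) = 2 - 2*z*2*z = 2 - 4*z**2)
(H(-3)*h(2))*(-31) = ((2 - 4*(-3)**2)*(3*2))*(-31) = ((2 - 4*9)*6)*(-31) = ((2 - 36)*6)*(-31) = -34*6*(-31) = -204*(-31) = 6324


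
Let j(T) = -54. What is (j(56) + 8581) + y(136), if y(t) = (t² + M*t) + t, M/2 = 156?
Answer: 69591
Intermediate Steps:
M = 312 (M = 2*156 = 312)
y(t) = t² + 313*t (y(t) = (t² + 312*t) + t = t² + 313*t)
(j(56) + 8581) + y(136) = (-54 + 8581) + 136*(313 + 136) = 8527 + 136*449 = 8527 + 61064 = 69591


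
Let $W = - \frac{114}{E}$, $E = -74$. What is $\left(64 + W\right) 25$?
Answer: $\frac{60625}{37} \approx 1638.5$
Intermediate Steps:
$W = \frac{57}{37}$ ($W = - \frac{114}{-74} = \left(-114\right) \left(- \frac{1}{74}\right) = \frac{57}{37} \approx 1.5405$)
$\left(64 + W\right) 25 = \left(64 + \frac{57}{37}\right) 25 = \frac{2425}{37} \cdot 25 = \frac{60625}{37}$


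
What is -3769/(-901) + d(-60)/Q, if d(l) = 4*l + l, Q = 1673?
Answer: 6035237/1507373 ≈ 4.0038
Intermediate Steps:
d(l) = 5*l
-3769/(-901) + d(-60)/Q = -3769/(-901) + (5*(-60))/1673 = -3769*(-1/901) - 300*1/1673 = 3769/901 - 300/1673 = 6035237/1507373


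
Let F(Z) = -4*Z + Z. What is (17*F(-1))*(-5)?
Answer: -255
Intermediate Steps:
F(Z) = -3*Z
(17*F(-1))*(-5) = (17*(-3*(-1)))*(-5) = (17*3)*(-5) = 51*(-5) = -255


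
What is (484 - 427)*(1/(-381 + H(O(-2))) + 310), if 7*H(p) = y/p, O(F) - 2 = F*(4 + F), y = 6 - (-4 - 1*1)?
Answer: 94445352/5345 ≈ 17670.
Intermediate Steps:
y = 11 (y = 6 - (-4 - 1) = 6 - 1*(-5) = 6 + 5 = 11)
O(F) = 2 + F*(4 + F)
H(p) = 11/(7*p) (H(p) = (11/p)/7 = 11/(7*p))
(484 - 427)*(1/(-381 + H(O(-2))) + 310) = (484 - 427)*(1/(-381 + 11/(7*(2 + (-2)² + 4*(-2)))) + 310) = 57*(1/(-381 + 11/(7*(2 + 4 - 8))) + 310) = 57*(1/(-381 + (11/7)/(-2)) + 310) = 57*(1/(-381 + (11/7)*(-½)) + 310) = 57*(1/(-381 - 11/14) + 310) = 57*(1/(-5345/14) + 310) = 57*(-14/5345 + 310) = 57*(1656936/5345) = 94445352/5345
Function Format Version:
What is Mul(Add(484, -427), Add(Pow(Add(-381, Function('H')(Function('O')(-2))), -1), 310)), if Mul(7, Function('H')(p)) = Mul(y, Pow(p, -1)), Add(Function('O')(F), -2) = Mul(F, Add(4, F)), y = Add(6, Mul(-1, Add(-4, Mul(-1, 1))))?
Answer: Rational(94445352, 5345) ≈ 17670.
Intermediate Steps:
y = 11 (y = Add(6, Mul(-1, Add(-4, -1))) = Add(6, Mul(-1, -5)) = Add(6, 5) = 11)
Function('O')(F) = Add(2, Mul(F, Add(4, F)))
Function('H')(p) = Mul(Rational(11, 7), Pow(p, -1)) (Function('H')(p) = Mul(Rational(1, 7), Mul(11, Pow(p, -1))) = Mul(Rational(11, 7), Pow(p, -1)))
Mul(Add(484, -427), Add(Pow(Add(-381, Function('H')(Function('O')(-2))), -1), 310)) = Mul(Add(484, -427), Add(Pow(Add(-381, Mul(Rational(11, 7), Pow(Add(2, Pow(-2, 2), Mul(4, -2)), -1))), -1), 310)) = Mul(57, Add(Pow(Add(-381, Mul(Rational(11, 7), Pow(Add(2, 4, -8), -1))), -1), 310)) = Mul(57, Add(Pow(Add(-381, Mul(Rational(11, 7), Pow(-2, -1))), -1), 310)) = Mul(57, Add(Pow(Add(-381, Mul(Rational(11, 7), Rational(-1, 2))), -1), 310)) = Mul(57, Add(Pow(Add(-381, Rational(-11, 14)), -1), 310)) = Mul(57, Add(Pow(Rational(-5345, 14), -1), 310)) = Mul(57, Add(Rational(-14, 5345), 310)) = Mul(57, Rational(1656936, 5345)) = Rational(94445352, 5345)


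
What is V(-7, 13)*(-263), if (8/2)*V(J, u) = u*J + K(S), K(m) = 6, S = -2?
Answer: 22355/4 ≈ 5588.8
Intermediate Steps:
V(J, u) = 3/2 + J*u/4 (V(J, u) = (u*J + 6)/4 = (J*u + 6)/4 = (6 + J*u)/4 = 3/2 + J*u/4)
V(-7, 13)*(-263) = (3/2 + (¼)*(-7)*13)*(-263) = (3/2 - 91/4)*(-263) = -85/4*(-263) = 22355/4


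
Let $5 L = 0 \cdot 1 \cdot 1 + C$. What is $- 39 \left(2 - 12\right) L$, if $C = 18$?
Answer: $1404$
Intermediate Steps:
$L = \frac{18}{5}$ ($L = \frac{0 \cdot 1 \cdot 1 + 18}{5} = \frac{0 \cdot 1 + 18}{5} = \frac{0 + 18}{5} = \frac{1}{5} \cdot 18 = \frac{18}{5} \approx 3.6$)
$- 39 \left(2 - 12\right) L = - 39 \left(2 - 12\right) \frac{18}{5} = \left(-39\right) \left(-10\right) \frac{18}{5} = 390 \cdot \frac{18}{5} = 1404$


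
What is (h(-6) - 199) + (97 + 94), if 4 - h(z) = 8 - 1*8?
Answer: -4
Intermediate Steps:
h(z) = 4 (h(z) = 4 - (8 - 1*8) = 4 - (8 - 8) = 4 - 1*0 = 4 + 0 = 4)
(h(-6) - 199) + (97 + 94) = (4 - 199) + (97 + 94) = -195 + 191 = -4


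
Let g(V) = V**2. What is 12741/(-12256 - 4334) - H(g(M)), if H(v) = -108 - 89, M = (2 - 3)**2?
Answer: 1085163/5530 ≈ 196.23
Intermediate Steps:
M = 1 (M = (-1)**2 = 1)
H(v) = -197
12741/(-12256 - 4334) - H(g(M)) = 12741/(-12256 - 4334) - 1*(-197) = 12741/(-16590) + 197 = 12741*(-1/16590) + 197 = -4247/5530 + 197 = 1085163/5530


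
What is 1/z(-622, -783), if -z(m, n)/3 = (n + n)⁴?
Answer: -1/18042149852208 ≈ -5.5426e-14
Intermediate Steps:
z(m, n) = -48*n⁴ (z(m, n) = -3*(n + n)⁴ = -3*16*n⁴ = -48*n⁴)
1/z(-622, -783) = 1/(-48*(-783)⁴) = 1/(-48*375878121921) = 1/(-18042149852208) = -1/18042149852208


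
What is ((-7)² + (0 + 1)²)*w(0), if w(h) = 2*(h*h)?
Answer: 0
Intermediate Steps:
w(h) = 2*h²
((-7)² + (0 + 1)²)*w(0) = ((-7)² + (0 + 1)²)*(2*0²) = (49 + 1²)*(2*0) = (49 + 1)*0 = 50*0 = 0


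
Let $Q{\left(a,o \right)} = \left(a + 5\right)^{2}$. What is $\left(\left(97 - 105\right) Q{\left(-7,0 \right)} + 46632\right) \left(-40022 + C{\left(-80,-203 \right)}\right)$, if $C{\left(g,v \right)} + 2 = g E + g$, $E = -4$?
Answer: $-1853934400$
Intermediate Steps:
$Q{\left(a,o \right)} = \left(5 + a\right)^{2}$
$C{\left(g,v \right)} = -2 - 3 g$ ($C{\left(g,v \right)} = -2 + \left(g \left(-4\right) + g\right) = -2 + \left(- 4 g + g\right) = -2 - 3 g$)
$\left(\left(97 - 105\right) Q{\left(-7,0 \right)} + 46632\right) \left(-40022 + C{\left(-80,-203 \right)}\right) = \left(\left(97 - 105\right) \left(5 - 7\right)^{2} + 46632\right) \left(-40022 - -238\right) = \left(- 8 \left(-2\right)^{2} + 46632\right) \left(-40022 + \left(-2 + 240\right)\right) = \left(\left(-8\right) 4 + 46632\right) \left(-40022 + 238\right) = \left(-32 + 46632\right) \left(-39784\right) = 46600 \left(-39784\right) = -1853934400$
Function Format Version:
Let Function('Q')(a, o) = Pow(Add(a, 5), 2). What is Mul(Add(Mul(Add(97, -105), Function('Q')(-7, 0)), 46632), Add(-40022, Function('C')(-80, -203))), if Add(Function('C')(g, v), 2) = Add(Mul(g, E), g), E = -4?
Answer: -1853934400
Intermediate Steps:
Function('Q')(a, o) = Pow(Add(5, a), 2)
Function('C')(g, v) = Add(-2, Mul(-3, g)) (Function('C')(g, v) = Add(-2, Add(Mul(g, -4), g)) = Add(-2, Add(Mul(-4, g), g)) = Add(-2, Mul(-3, g)))
Mul(Add(Mul(Add(97, -105), Function('Q')(-7, 0)), 46632), Add(-40022, Function('C')(-80, -203))) = Mul(Add(Mul(Add(97, -105), Pow(Add(5, -7), 2)), 46632), Add(-40022, Add(-2, Mul(-3, -80)))) = Mul(Add(Mul(-8, Pow(-2, 2)), 46632), Add(-40022, Add(-2, 240))) = Mul(Add(Mul(-8, 4), 46632), Add(-40022, 238)) = Mul(Add(-32, 46632), -39784) = Mul(46600, -39784) = -1853934400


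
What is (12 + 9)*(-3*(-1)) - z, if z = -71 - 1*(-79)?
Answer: 55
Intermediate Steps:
z = 8 (z = -71 + 79 = 8)
(12 + 9)*(-3*(-1)) - z = (12 + 9)*(-3*(-1)) - 1*8 = 21*3 - 8 = 63 - 8 = 55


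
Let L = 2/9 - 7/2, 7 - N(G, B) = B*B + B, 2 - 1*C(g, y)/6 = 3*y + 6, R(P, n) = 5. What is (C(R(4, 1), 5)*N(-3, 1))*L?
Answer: 5605/3 ≈ 1868.3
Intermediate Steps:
C(g, y) = -24 - 18*y (C(g, y) = 12 - 6*(3*y + 6) = 12 - 6*(6 + 3*y) = 12 + (-36 - 18*y) = -24 - 18*y)
N(G, B) = 7 - B - B**2 (N(G, B) = 7 - (B*B + B) = 7 - (B**2 + B) = 7 - (B + B**2) = 7 + (-B - B**2) = 7 - B - B**2)
L = -59/18 (L = 2*(1/9) - 7*1/2 = 2/9 - 7/2 = -59/18 ≈ -3.2778)
(C(R(4, 1), 5)*N(-3, 1))*L = ((-24 - 18*5)*(7 - 1*1 - 1*1**2))*(-59/18) = ((-24 - 90)*(7 - 1 - 1*1))*(-59/18) = -114*(7 - 1 - 1)*(-59/18) = -114*5*(-59/18) = -570*(-59/18) = 5605/3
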